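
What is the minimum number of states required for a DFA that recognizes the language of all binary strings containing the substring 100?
By Myhill–Nerode, count the distinguishable equivalence classes: 4 classes — one per longest suffix of the input that is a prefix of '100' (lengths 0 through 2), plus an absorbing 'already seen 100' class.
4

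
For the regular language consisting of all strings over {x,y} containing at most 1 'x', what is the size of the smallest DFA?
By Myhill–Nerode, count the distinguishable equivalence classes: 3 classes — having seen 0, 1, or >1 copies of 'x'; counts 0 through 1 are accepting and >1 is dead.
3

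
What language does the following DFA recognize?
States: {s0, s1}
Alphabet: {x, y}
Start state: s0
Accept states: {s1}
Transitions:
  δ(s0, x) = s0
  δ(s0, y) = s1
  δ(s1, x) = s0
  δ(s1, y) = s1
Testing a few strings:
  'x' → reject
  'yxx' → reject
  'y' → accept
  'xyy' → accept
State roles: s0=last symbol not y; s1=last symbol is y
All strings over {x,y} ending with y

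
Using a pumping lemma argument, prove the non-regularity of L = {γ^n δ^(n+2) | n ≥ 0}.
Assume L is regular with pumping length p. Idea: pumping the γ-block breaks the fixed offset of 2.
Choose s = γ^p δ^(p+2) ∈ L. By the pumping lemma, s = xyz with |xy| ≤ p, |y| > 0, so y = γ^k with k ≥ 1. Then xy²z = γ^(p+k) δ^(p+2). For this to be in L we would need p+2 = (p+k)+2, i.e. k = 0, contradicting k ≥ 1. So xy²z ∉ L.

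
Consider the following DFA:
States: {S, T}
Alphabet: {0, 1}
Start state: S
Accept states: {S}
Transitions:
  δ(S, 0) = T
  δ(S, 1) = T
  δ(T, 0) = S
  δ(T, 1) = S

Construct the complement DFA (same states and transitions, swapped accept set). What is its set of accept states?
Complement accept states = All states \ Original accept states
= {S, T} \ {S}
{T}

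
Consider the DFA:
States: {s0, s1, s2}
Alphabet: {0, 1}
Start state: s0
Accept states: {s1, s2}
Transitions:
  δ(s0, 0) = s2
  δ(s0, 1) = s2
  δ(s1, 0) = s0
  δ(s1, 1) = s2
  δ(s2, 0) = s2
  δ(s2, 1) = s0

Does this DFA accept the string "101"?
Processing string "101":
  s0 --1--> s2
  s2 --0--> s2
  s2 --1--> s0
Final state: s0
Accept states: {s1, s2}
No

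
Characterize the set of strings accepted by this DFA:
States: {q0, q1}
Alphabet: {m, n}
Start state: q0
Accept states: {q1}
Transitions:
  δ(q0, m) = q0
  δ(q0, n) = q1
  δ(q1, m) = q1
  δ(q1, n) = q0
Testing a few strings:
  'n' → accept
  'mm' → reject
  'nmn' → reject
  'm' → reject
State roles: q0=even number of n's so far; q1=odd number of n's so far
All strings over {m,n} with an odd number of n's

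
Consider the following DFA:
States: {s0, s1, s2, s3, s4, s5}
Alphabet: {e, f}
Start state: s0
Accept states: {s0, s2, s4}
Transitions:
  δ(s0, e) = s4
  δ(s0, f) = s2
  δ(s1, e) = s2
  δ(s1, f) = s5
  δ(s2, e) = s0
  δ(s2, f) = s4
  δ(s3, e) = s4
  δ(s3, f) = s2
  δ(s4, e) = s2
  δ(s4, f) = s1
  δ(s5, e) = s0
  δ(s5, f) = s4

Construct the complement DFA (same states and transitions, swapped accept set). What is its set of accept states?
Complement accept states = All states \ Original accept states
= {s0, s1, s2, s3, s4, s5} \ {s0, s2, s4}
{s1, s3, s5}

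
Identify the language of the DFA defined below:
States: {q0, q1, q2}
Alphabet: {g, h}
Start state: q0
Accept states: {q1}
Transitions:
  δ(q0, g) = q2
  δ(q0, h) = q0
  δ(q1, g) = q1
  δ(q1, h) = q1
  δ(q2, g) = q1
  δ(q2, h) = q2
Testing a few strings:
  'gg' → accept
  'gggh' → accept
  'gh' → reject
  'g' → reject
State roles: q0=zero g's seen; q1=≥ two g's seen; q2=one g seen
All strings over {g,h} containing at least two g's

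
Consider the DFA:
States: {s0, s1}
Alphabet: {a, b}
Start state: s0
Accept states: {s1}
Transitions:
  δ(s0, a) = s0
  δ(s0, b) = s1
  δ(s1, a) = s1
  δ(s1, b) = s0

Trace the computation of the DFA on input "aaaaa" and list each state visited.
read 'a': s0 → s0
  read 'a': s0 → s0
  read 'a': s0 → s0
  read 'a': s0 → s0
  read 'a': s0 → s0
s0 -> s0 -> s0 -> s0 -> s0 -> s0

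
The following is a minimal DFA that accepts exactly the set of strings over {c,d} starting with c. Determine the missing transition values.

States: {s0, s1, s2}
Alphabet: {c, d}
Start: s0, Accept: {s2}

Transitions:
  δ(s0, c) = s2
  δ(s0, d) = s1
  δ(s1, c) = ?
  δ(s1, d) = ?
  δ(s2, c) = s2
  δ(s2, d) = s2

From the language and accept set, identify what each state tracks — s0: no input read; s1: started with d (dead); s2: started with c.
Each missing δ(q, a) is the state matching the new tracked value after reading a.
δ(s1, c) = s1; δ(s1, d) = s1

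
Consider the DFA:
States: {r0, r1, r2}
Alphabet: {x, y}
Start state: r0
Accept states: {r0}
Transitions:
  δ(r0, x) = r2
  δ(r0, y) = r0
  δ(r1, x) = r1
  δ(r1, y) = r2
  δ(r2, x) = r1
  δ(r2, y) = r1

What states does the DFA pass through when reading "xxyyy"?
read 'x': r0 → r2
  read 'x': r2 → r1
  read 'y': r1 → r2
  read 'y': r2 → r1
  read 'y': r1 → r2
r0 -> r2 -> r1 -> r2 -> r1 -> r2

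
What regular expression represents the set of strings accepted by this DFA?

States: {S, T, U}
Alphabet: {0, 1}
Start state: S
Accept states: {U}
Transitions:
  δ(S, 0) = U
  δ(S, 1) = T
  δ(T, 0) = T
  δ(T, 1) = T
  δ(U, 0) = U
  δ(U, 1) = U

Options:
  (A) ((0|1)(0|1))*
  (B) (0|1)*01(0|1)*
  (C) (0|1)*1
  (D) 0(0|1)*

Check each option against the DFA on short strings; one disagreement eliminates an option:
  (A) ((0|1)(0|1))*: on ε the DFA stays in S and rejects (S ∉ Accept), but the regex matches it → eliminate
  (B) (0|1)*01(0|1)*: on '0' the DFA goes S → U and accepts (U ∈ Accept), but the regex does not match it → eliminate
  (C) (0|1)*1: on '0' the DFA goes S → U and accepts (U ∈ Accept), but the regex does not match it → eliminate
  (D) 0(0|1)*: agrees with the DFA on every string of length ≤ 6
Only (D) is consistent with the DFA.
(D) 0(0|1)*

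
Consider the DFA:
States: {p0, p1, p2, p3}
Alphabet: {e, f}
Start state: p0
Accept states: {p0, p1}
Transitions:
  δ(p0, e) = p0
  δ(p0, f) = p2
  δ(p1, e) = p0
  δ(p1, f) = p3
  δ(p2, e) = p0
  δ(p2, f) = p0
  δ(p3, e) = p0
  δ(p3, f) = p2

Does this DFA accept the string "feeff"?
Processing string "feeff":
  p0 --f--> p2
  p2 --e--> p0
  p0 --e--> p0
  p0 --f--> p2
  p2 --f--> p0
Final state: p0
Accept states: {p0, p1}
Yes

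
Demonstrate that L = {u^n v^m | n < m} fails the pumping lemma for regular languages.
Assume L is regular with pumping length p. Idea: pumping up the u-block makes the u-count reach the v-count.
Choose s = u^p v^(p+1) ∈ L. By the pumping lemma, s = xyz with |xy| ≤ p, |y| > 0, so y = u^k with k ≥ 1. Then xy²z = u^(p+k) v^(p+1). Since p+k ≥ p+1, the number of u's is no longer strictly less than the number of v's, so xy²z ∉ L.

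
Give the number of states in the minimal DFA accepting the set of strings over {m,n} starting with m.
By Myhill–Nerode, count the distinguishable equivalence classes: three classes — empty / started with m / started with n (dead).
3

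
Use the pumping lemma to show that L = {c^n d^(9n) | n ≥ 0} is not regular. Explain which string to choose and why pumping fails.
Assume L is regular with pumping length p. Idea: pumping the c-block breaks the 1:9 ratio.
Choose s = c^p d^(9p) (length 10p ≥ p). By the pumping lemma, s = xyz with |xy| ≤ p, |y| > 0, so y = c^k with k ≥ 1. Then xy²z = c^(p+k) d^(9p). For this to be in L we would need 9p = 9(p+k), i.e. 9k = 0, contradicting k ≥ 1. So xy²z ∉ L.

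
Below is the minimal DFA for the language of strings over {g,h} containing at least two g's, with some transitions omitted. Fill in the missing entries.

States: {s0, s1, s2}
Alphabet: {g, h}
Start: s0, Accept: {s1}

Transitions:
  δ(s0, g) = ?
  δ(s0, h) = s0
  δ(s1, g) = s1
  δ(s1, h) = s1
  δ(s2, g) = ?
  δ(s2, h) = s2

From the language and accept set, identify what each state tracks — s0: zero g's seen; s1: ≥ two g's seen; s2: one g seen.
Each missing δ(q, a) is the state matching the new tracked value after reading a.
δ(s0, g) = s2; δ(s2, g) = s1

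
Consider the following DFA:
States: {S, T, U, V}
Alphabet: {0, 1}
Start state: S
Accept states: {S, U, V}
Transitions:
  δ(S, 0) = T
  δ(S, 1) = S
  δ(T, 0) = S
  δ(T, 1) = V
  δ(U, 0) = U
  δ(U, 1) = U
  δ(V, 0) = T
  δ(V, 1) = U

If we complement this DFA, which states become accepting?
Complement accept states = All states \ Original accept states
= {S, T, U, V} \ {S, U, V}
{T}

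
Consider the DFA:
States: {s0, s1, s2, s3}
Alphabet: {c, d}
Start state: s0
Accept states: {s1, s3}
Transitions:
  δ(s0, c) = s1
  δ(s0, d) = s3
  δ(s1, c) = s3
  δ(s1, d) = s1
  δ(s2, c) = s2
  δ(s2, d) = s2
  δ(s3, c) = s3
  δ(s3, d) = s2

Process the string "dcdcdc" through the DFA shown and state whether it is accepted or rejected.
Processing string "dcdcdc":
  s0 --d--> s3
  s3 --c--> s3
  s3 --d--> s2
  s2 --c--> s2
  s2 --d--> s2
  s2 --c--> s2
Final state: s2
Accept states: {s1, s3}
No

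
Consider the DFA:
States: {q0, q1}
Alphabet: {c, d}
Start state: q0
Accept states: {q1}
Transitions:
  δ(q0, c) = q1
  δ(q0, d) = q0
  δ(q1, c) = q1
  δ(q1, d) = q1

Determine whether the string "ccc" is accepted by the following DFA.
Processing string "ccc":
  q0 --c--> q1
  q1 --c--> q1
  q1 --c--> q1
Final state: q1
Accept states: {q1}
Yes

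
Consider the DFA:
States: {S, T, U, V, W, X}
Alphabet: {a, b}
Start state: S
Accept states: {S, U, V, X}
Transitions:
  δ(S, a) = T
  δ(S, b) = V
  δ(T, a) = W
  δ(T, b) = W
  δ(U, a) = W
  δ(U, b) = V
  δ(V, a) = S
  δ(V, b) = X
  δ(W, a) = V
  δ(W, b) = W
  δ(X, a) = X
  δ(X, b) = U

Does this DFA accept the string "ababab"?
Processing string "ababab":
  S --a--> T
  T --b--> W
  W --a--> V
  V --b--> X
  X --a--> X
  X --b--> U
Final state: U
Accept states: {S, U, V, X}
Yes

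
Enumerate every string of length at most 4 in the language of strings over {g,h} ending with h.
h, gh, hh, ggh, ghh, hgh, hhh, gggh, gghh, ghgh, ghhh, hggh, hghh, hhgh, hhhh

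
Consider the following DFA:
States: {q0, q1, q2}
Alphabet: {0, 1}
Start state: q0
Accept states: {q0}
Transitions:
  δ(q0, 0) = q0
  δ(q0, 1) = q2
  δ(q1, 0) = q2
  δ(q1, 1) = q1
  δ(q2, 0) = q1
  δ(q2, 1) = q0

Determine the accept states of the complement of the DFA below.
Complement accept states = All states \ Original accept states
= {q0, q1, q2} \ {q0}
{q1, q2}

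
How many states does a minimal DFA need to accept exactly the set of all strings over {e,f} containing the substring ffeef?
By Myhill–Nerode, count the distinguishable equivalence classes: 6 classes — one per longest suffix of the input that is a prefix of 'ffeef' (lengths 0 through 4), plus an absorbing 'already seen ffeef' class.
6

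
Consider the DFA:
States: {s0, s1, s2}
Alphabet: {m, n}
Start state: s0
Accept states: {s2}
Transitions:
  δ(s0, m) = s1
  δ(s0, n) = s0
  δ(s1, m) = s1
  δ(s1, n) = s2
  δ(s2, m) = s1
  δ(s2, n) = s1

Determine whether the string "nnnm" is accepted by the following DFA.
Processing string "nnnm":
  s0 --n--> s0
  s0 --n--> s0
  s0 --n--> s0
  s0 --m--> s1
Final state: s1
Accept states: {s2}
No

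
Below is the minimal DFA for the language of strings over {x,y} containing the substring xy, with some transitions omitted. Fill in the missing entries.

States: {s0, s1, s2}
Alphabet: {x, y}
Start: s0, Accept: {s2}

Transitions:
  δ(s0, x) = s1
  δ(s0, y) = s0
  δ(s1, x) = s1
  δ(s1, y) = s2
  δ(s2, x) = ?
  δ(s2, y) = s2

From the language and accept set, identify what each state tracks — s0: no x seen yet; s1: seen a x, waiting for y; s2: substring xy seen.
Each missing δ(q, a) is the state matching the new tracked value after reading a.
δ(s2, x) = s2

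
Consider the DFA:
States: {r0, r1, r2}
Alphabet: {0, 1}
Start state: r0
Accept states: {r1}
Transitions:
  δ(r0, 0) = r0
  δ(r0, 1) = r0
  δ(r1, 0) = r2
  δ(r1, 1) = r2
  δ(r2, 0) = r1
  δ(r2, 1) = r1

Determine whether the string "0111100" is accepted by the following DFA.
Processing string "0111100":
  r0 --0--> r0
  r0 --1--> r0
  r0 --1--> r0
  r0 --1--> r0
  r0 --1--> r0
  r0 --0--> r0
  r0 --0--> r0
Final state: r0
Accept states: {r1}
No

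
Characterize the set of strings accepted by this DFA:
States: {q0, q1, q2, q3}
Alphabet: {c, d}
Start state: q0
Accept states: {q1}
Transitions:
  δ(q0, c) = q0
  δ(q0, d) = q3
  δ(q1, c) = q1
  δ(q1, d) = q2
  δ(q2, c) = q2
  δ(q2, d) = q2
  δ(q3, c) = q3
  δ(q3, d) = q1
Testing a few strings:
  'dcc' → reject
  'dd' → accept
  'ddc' → accept
  'd' → reject
State roles: q0=zero d's; q1=two d's; q2=≥ three d's (dead); q3=one d
All strings over {c,d} containing exactly two d's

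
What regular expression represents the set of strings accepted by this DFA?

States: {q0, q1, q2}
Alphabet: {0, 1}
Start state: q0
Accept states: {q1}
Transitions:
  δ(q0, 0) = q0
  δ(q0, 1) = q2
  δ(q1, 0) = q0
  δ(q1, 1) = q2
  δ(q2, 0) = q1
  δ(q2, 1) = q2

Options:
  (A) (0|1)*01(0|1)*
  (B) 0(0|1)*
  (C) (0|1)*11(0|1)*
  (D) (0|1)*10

Check each option against the DFA on short strings; one disagreement eliminates an option:
  (A) (0|1)*01(0|1)*: on '01' the DFA goes q0 → q0 → q2 and rejects (q2 ∉ Accept), but the regex matches it → eliminate
  (B) 0(0|1)*: on '0' the DFA goes q0 → q0 and rejects (q0 ∉ Accept), but the regex matches it → eliminate
  (C) (0|1)*11(0|1)*: on '10' the DFA goes q0 → q2 → q1 and accepts (q1 ∈ Accept), but the regex does not match it → eliminate
  (D) (0|1)*10: agrees with the DFA on every string of length ≤ 6
Only (D) is consistent with the DFA.
(D) (0|1)*10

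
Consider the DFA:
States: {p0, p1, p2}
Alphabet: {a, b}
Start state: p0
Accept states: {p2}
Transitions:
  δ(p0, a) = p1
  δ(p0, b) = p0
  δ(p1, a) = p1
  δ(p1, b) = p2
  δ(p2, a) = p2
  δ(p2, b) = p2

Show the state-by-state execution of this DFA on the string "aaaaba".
read 'a': p0 → p1
  read 'a': p1 → p1
  read 'a': p1 → p1
  read 'a': p1 → p1
  read 'b': p1 → p2
  read 'a': p2 → p2
p0 -> p1 -> p1 -> p1 -> p1 -> p2 -> p2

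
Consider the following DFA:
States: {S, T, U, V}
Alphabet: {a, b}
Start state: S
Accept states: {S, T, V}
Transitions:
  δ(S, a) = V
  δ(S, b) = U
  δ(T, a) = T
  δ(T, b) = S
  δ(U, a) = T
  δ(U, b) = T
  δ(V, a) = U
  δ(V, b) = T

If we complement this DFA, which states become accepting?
Complement accept states = All states \ Original accept states
= {S, T, U, V} \ {S, T, V}
{U}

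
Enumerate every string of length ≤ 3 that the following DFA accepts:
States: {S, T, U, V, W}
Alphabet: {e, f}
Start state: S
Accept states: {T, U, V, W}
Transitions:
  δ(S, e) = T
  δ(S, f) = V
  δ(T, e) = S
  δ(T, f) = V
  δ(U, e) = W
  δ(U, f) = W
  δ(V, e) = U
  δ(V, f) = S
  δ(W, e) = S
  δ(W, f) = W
e, f, ef, fe, eee, eef, efe, fee, fef, ffe, fff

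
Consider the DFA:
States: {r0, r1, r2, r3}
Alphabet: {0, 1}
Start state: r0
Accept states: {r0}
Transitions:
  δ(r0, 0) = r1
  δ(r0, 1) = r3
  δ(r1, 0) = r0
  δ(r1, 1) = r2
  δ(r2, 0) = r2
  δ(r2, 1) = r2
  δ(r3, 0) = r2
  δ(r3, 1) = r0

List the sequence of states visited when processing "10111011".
read '1': r0 → r3
  read '0': r3 → r2
  read '1': r2 → r2
  read '1': r2 → r2
  read '1': r2 → r2
  read '0': r2 → r2
  read '1': r2 → r2
  read '1': r2 → r2
r0 -> r3 -> r2 -> r2 -> r2 -> r2 -> r2 -> r2 -> r2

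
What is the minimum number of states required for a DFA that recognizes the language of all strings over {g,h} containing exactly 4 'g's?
By Myhill–Nerode, count the distinguishable equivalence classes: 6 classes — having seen 0, 1, …, 4, or >4 copies of 'g'; the count-4 class is the only accepting one and >4 is dead.
6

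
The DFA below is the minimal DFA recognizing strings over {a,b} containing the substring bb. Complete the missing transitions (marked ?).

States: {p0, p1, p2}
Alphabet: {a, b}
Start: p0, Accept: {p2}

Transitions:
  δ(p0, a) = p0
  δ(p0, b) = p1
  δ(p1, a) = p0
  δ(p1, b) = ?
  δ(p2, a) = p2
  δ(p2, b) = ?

From the language and accept set, identify what each state tracks — p0: no progress toward bb; p1: one trailing b; p2: substring bb seen.
Each missing δ(q, a) is the state matching the new tracked value after reading a.
δ(p1, b) = p2; δ(p2, b) = p2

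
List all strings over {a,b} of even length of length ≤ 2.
ε, aa, ab, ba, bb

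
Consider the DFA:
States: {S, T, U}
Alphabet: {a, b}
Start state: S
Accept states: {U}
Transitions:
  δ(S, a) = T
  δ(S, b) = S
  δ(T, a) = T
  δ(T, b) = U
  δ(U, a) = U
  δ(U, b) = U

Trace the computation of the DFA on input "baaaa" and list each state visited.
read 'b': S → S
  read 'a': S → T
  read 'a': T → T
  read 'a': T → T
  read 'a': T → T
S -> S -> T -> T -> T -> T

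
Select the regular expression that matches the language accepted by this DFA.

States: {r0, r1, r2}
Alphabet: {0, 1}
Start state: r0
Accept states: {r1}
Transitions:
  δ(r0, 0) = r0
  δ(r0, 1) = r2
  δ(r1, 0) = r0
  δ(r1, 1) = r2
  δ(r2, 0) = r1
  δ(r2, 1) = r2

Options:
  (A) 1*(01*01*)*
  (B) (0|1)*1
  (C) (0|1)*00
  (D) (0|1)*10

Check each option against the DFA on short strings; one disagreement eliminates an option:
  (A) 1*(01*01*)*: on ε the DFA stays in r0 and rejects (r0 ∉ Accept), but the regex matches it → eliminate
  (B) (0|1)*1: on '1' the DFA goes r0 → r2 and rejects (r2 ∉ Accept), but the regex matches it → eliminate
  (C) (0|1)*00: on '00' the DFA goes r0 → r0 → r0 and rejects (r0 ∉ Accept), but the regex matches it → eliminate
  (D) (0|1)*10: agrees with the DFA on every string of length ≤ 6
Only (D) is consistent with the DFA.
(D) (0|1)*10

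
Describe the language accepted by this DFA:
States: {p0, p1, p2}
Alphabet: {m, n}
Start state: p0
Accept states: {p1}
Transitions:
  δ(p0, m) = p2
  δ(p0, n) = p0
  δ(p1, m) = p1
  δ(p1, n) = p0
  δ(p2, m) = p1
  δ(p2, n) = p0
Testing a few strings:
  'mn' → reject
  'mnm' → reject
  'm' → reject
  'mm' → accept
State roles: p0=last symbol not m; p1=two trailing m's; p2=one trailing m
All strings over {m,n} ending with mm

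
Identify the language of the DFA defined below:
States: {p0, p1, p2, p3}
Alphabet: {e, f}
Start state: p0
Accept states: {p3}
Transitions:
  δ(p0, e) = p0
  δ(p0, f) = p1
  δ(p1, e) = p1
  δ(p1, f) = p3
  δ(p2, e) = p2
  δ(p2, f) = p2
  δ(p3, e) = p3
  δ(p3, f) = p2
Testing a few strings:
  'f' → reject
  'e' → reject
  'ee' → reject
  'ffef' → reject
State roles: p0=zero f's; p1=one f; p2=≥ three f's (dead); p3=two f's
All strings over {e,f} containing exactly two f's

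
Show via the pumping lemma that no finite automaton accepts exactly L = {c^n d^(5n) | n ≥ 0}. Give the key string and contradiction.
Assume L is regular with pumping length p. Idea: pumping the c-block breaks the 1:5 ratio.
Choose s = c^p d^(5p) (length 6p ≥ p). By the pumping lemma, s = xyz with |xy| ≤ p, |y| > 0, so y = c^k with k ≥ 1. Then xy²z = c^(p+k) d^(5p). For this to be in L we would need 5p = 5(p+k), i.e. 5k = 0, contradicting k ≥ 1. So xy²z ∉ L.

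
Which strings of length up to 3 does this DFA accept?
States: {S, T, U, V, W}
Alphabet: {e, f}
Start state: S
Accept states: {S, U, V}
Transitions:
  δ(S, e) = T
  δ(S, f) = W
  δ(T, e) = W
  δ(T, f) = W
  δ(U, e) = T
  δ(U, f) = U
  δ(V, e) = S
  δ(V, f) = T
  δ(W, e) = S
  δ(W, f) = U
ε, fe, ff, eee, eef, efe, eff, fff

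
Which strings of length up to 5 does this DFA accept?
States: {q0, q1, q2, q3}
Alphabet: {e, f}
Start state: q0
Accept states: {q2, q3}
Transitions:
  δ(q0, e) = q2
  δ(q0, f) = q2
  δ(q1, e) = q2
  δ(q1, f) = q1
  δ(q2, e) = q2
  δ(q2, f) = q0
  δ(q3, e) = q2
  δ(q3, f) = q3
e, f, ee, fe, eee, efe, eff, fee, ffe, fff, eeee, eefe, eeff, efee, effe, feee, fefe, feff, ffee, fffe, eeeee, eeefe, eeeff, eefee, eeffe, efeee, efefe, efeff, effee, efffe, effff, feeee, feefe, feeff, fefee, feffe, ffeee, ffefe, ffeff, fffee, ffffe, fffff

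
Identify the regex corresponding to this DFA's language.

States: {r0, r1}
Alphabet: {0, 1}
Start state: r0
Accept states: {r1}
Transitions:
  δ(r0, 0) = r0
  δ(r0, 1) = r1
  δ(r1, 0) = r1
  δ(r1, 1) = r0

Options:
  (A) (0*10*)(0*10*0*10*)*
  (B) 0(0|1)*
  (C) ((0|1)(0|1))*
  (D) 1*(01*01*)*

Check each option against the DFA on short strings; one disagreement eliminates an option:
  (A) (0*10*)(0*10*0*10*)*: agrees with the DFA on every string of length ≤ 6
  (B) 0(0|1)*: on '0' the DFA goes r0 → r0 and rejects (r0 ∉ Accept), but the regex matches it → eliminate
  (C) ((0|1)(0|1))*: on ε the DFA stays in r0 and rejects (r0 ∉ Accept), but the regex matches it → eliminate
  (D) 1*(01*01*)*: on ε the DFA stays in r0 and rejects (r0 ∉ Accept), but the regex matches it → eliminate
Only (A) is consistent with the DFA.
(A) (0*10*)(0*10*0*10*)*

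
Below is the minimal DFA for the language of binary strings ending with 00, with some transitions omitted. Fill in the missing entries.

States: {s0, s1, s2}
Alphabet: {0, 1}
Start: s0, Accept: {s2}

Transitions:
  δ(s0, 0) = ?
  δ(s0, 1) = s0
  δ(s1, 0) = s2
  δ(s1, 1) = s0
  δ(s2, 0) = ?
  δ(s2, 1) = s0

From the language and accept set, identify what each state tracks — s0: last symbol not 0; s1: one trailing 0; s2: two trailing 0's.
Each missing δ(q, a) is the state matching the new tracked value after reading a.
δ(s0, 0) = s1; δ(s2, 0) = s2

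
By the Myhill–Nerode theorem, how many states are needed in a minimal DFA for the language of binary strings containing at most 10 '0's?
By Myhill–Nerode, count the distinguishable equivalence classes: 12 classes — having seen 0, 1, …, 10, or >10 copies of '0'; counts 0 through 10 are accepting and >10 is dead.
12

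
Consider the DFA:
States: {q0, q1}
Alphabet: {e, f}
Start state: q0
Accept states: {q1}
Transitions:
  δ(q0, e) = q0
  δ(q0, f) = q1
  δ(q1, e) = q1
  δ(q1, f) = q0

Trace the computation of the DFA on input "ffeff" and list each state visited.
read 'f': q0 → q1
  read 'f': q1 → q0
  read 'e': q0 → q0
  read 'f': q0 → q1
  read 'f': q1 → q0
q0 -> q1 -> q0 -> q0 -> q1 -> q0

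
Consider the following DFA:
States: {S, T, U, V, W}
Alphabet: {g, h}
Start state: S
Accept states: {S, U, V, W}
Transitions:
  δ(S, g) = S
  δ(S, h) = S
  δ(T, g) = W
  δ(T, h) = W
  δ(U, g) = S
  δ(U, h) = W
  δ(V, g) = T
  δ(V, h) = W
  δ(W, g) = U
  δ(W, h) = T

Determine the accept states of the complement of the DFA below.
Complement accept states = All states \ Original accept states
= {S, T, U, V, W} \ {S, U, V, W}
{T}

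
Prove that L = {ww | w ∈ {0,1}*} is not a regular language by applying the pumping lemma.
Assume L is regular with pumping length p. Idea: pumping the leading 0-block breaks the equality of the two halves.
Choose s = 0^p 1 0^p 1 ∈ L (with w = 0^p 1). |s| = 2p+2 ≥ p. By the pumping lemma, s = xyz with |xy| ≤ p, |y| > 0, so y = 0^k with k ≥ 1, in the first 0-block. Then xy²z = 0^(p+k) 1 0^p 1, of length 2p+2+k. If k is odd this length is odd, so it cannot be of the form ww. If k is even, each half has length p+1+k/2 ≤ p+k, so the first half lies entirely inside the leading 0-block and contains no 1, while the second half ends in 1; the halves differ. Either way xy²z ∉ L.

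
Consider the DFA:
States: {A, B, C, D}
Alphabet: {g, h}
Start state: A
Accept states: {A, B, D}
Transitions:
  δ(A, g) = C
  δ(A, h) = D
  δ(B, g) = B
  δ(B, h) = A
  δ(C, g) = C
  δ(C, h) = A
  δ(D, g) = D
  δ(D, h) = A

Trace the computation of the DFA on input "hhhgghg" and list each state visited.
read 'h': A → D
  read 'h': D → A
  read 'h': A → D
  read 'g': D → D
  read 'g': D → D
  read 'h': D → A
  read 'g': A → C
A -> D -> A -> D -> D -> D -> A -> C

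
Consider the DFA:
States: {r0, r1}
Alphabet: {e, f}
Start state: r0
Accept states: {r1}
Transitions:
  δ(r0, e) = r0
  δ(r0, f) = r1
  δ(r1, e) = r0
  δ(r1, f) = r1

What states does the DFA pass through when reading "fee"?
read 'f': r0 → r1
  read 'e': r1 → r0
  read 'e': r0 → r0
r0 -> r1 -> r0 -> r0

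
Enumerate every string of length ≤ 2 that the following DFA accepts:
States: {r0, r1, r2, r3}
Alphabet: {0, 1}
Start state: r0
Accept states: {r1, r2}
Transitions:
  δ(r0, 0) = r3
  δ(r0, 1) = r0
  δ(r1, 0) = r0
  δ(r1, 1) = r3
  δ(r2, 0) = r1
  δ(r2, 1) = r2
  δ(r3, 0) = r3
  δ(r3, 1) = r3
None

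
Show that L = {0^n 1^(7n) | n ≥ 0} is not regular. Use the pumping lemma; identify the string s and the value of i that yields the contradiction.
Assume L is regular with pumping length p. Idea: pumping the 0-block breaks the 1:7 ratio.
Choose s = 0^p 1^(7p) (length 8p ≥ p). By the pumping lemma, s = xyz with |xy| ≤ p, |y| > 0, so y = 0^k with k ≥ 1. Then xy²z = 0^(p+k) 1^(7p). For this to be in L we would need 7p = 7(p+k), i.e. 7k = 0, contradicting k ≥ 1. So xy²z ∉ L.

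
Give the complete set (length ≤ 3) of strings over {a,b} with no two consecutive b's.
ε, a, b, aa, ab, ba, aaa, aab, aba, baa, bab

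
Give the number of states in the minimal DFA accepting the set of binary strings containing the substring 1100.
By Myhill–Nerode, count the distinguishable equivalence classes: 5 classes — one per longest suffix of the input that is a prefix of '1100' (lengths 0 through 3), plus an absorbing 'already seen 1100' class.
5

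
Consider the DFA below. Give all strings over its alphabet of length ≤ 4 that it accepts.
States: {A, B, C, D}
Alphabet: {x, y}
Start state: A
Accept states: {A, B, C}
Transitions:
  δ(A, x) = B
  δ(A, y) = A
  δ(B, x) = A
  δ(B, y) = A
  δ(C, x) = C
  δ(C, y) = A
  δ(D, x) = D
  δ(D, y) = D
ε, x, y, xx, xy, yx, yy, xxx, xxy, xyx, xyy, yxx, yxy, yyx, yyy, xxxx, xxxy, xxyx, xxyy, xyxx, xyxy, xyyx, xyyy, yxxx, yxxy, yxyx, yxyy, yyxx, yyxy, yyyx, yyyy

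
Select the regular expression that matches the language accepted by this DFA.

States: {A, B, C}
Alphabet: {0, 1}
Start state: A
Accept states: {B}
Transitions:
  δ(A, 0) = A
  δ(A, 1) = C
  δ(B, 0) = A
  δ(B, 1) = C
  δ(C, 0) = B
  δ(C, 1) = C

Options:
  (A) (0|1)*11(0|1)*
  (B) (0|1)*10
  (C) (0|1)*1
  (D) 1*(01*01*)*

Check each option against the DFA on short strings; one disagreement eliminates an option:
  (A) (0|1)*11(0|1)*: on '10' the DFA goes A → C → B and accepts (B ∈ Accept), but the regex does not match it → eliminate
  (B) (0|1)*10: agrees with the DFA on every string of length ≤ 6
  (C) (0|1)*1: on '1' the DFA goes A → C and rejects (C ∉ Accept), but the regex matches it → eliminate
  (D) 1*(01*01*)*: on ε the DFA stays in A and rejects (A ∉ Accept), but the regex matches it → eliminate
Only (B) is consistent with the DFA.
(B) (0|1)*10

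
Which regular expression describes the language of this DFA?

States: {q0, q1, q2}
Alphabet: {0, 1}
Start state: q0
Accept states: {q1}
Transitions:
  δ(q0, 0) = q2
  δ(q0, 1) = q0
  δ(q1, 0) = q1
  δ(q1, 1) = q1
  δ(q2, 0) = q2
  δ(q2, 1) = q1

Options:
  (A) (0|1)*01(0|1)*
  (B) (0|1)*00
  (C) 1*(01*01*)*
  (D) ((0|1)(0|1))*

Check each option against the DFA on short strings; one disagreement eliminates an option:
  (A) (0|1)*01(0|1)*: agrees with the DFA on every string of length ≤ 6
  (B) (0|1)*00: on '00' the DFA goes q0 → q2 → q2 and rejects (q2 ∉ Accept), but the regex matches it → eliminate
  (C) 1*(01*01*)*: on ε the DFA stays in q0 and rejects (q0 ∉ Accept), but the regex matches it → eliminate
  (D) ((0|1)(0|1))*: on ε the DFA stays in q0 and rejects (q0 ∉ Accept), but the regex matches it → eliminate
Only (A) is consistent with the DFA.
(A) (0|1)*01(0|1)*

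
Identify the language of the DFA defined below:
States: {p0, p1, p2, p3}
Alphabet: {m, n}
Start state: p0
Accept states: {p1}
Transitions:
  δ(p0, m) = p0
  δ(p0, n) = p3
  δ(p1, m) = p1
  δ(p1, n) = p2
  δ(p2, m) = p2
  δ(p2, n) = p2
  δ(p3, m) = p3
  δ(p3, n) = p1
Testing a few strings:
  'nnm' → accept
  'mmmn' → reject
  'm' → reject
  'mm' → reject
State roles: p0=zero n's; p1=two n's; p2=≥ three n's (dead); p3=one n
All strings over {m,n} containing exactly two n's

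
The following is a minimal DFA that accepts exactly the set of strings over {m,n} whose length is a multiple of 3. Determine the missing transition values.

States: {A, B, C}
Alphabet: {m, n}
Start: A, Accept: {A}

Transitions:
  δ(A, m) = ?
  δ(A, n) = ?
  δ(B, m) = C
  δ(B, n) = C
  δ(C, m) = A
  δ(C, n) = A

From the language and accept set, identify what each state tracks — A: length ≡ 0 (mod 3); B: length ≡ 1 (mod 3); C: length ≡ 2 (mod 3).
Each missing δ(q, a) is the state matching the new tracked value after reading a.
δ(A, m) = B; δ(A, n) = B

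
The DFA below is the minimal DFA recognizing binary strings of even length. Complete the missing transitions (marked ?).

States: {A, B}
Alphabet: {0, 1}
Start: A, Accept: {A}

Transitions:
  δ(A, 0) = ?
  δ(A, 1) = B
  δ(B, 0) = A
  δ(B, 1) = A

From the language and accept set, identify what each state tracks — A: even length so far; B: odd length so far.
Each missing δ(q, a) is the state matching the new tracked value after reading a.
δ(A, 0) = B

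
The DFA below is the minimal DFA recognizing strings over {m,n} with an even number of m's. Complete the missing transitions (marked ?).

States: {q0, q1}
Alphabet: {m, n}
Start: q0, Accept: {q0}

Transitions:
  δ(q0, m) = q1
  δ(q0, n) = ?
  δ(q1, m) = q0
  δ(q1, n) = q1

From the language and accept set, identify what each state tracks — q0: even number of m's so far; q1: odd number of m's so far.
Each missing δ(q, a) is the state matching the new tracked value after reading a.
δ(q0, n) = q0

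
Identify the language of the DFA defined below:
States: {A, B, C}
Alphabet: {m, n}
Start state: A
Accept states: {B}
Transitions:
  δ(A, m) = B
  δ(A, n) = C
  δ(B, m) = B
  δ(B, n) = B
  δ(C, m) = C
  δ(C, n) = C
Testing a few strings:
  'm' → accept
  'nn' → reject
  'mn' → accept
  'mm' → accept
State roles: A=no input read; B=started with m; C=started with n (dead)
All strings over {m,n} starting with m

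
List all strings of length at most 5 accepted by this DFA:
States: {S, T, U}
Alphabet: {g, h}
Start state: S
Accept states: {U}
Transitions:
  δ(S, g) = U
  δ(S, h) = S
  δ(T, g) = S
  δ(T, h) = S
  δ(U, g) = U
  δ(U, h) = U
g, gg, gh, hg, ggg, ggh, ghg, ghh, hgg, hgh, hhg, gggg, gggh, gghg, gghh, ghgg, ghgh, ghhg, ghhh, hggg, hggh, hghg, hghh, hhgg, hhgh, hhhg, ggggg, ggggh, ggghg, ggghh, gghgg, gghgh, gghhg, gghhh, ghggg, ghggh, ghghg, ghghh, ghhgg, ghhgh, ghhhg, ghhhh, hgggg, hgggh, hgghg, hgghh, hghgg, hghgh, hghhg, hghhh, hhggg, hhggh, hhghg, hhghh, hhhgg, hhhgh, hhhhg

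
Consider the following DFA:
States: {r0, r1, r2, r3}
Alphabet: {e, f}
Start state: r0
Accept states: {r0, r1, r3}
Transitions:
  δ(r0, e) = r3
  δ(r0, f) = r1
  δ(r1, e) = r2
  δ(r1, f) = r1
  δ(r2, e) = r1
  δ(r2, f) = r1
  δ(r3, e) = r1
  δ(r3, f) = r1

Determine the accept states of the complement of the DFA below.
Complement accept states = All states \ Original accept states
= {r0, r1, r2, r3} \ {r0, r1, r3}
{r2}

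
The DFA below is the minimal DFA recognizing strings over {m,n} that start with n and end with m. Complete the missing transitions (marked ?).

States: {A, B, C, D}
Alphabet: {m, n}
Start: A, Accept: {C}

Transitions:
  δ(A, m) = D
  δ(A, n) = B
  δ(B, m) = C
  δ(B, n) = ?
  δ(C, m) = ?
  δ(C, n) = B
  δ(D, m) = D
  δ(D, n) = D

From the language and accept set, identify what each state tracks — A: no input read; B: started with n, last symbol n; C: started with n, last symbol m; D: started with m (dead).
Each missing δ(q, a) is the state matching the new tracked value after reading a.
δ(B, n) = B; δ(C, m) = C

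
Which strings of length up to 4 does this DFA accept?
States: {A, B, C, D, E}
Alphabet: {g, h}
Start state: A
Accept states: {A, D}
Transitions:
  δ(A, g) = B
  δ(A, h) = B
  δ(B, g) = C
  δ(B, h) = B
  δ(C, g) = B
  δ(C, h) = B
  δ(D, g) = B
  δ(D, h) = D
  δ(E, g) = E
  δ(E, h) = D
ε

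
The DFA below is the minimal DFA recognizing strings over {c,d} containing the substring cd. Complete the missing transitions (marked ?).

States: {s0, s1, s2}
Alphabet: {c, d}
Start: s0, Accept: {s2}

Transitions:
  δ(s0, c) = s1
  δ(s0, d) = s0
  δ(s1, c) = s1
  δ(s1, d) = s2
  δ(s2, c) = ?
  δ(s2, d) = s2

From the language and accept set, identify what each state tracks — s0: no c seen yet; s1: seen a c, waiting for d; s2: substring cd seen.
Each missing δ(q, a) is the state matching the new tracked value after reading a.
δ(s2, c) = s2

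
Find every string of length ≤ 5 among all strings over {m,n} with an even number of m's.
ε, n, mm, nn, mmn, mnm, nmm, nnn, mmmm, mmnn, mnmn, mnnm, nmmn, nmnm, nnmm, nnnn, mmmmn, mmmnm, mmnmm, mmnnn, mnmmm, mnmnn, mnnmn, mnnnm, nmmmm, nmmnn, nmnmn, nmnnm, nnmmn, nnmnm, nnnmm, nnnnn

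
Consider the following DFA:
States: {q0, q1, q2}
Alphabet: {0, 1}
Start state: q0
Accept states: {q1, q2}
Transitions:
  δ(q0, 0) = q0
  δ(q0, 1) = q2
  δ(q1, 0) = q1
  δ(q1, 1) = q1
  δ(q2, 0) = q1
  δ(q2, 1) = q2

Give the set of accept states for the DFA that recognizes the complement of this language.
Complement accept states = All states \ Original accept states
= {q0, q1, q2} \ {q1, q2}
{q0}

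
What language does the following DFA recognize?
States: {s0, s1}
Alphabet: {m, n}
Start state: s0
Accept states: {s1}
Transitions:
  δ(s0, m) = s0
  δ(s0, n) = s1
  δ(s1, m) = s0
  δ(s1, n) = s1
Testing a few strings:
  'n' → accept
  'nn' → accept
  'm' → reject
  'mm' → reject
State roles: s0=last symbol not n; s1=last symbol is n
All strings over {m,n} ending with n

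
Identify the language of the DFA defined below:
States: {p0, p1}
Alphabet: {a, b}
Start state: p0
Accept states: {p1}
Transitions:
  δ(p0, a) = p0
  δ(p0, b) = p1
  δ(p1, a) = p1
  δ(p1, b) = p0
Testing a few strings:
  'a' → reject
  'ba' → accept
  'aba' → accept
  'ab' → accept
State roles: p0=even number of b's so far; p1=odd number of b's so far
All strings over {a,b} with an odd number of b's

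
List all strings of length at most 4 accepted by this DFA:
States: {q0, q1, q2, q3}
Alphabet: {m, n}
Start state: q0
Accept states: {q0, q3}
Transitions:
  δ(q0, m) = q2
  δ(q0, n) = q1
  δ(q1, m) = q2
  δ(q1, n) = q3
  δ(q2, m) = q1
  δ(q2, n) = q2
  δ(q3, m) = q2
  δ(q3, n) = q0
ε, nn, mmn, nnn, mmnn, mnmn, nmmn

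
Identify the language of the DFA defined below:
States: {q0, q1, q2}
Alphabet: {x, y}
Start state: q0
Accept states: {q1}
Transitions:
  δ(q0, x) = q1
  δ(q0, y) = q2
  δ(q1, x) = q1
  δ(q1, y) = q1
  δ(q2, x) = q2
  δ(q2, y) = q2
Testing a few strings:
  'xx' → accept
  'yxy' → reject
  'xy' → accept
  'yyy' → reject
State roles: q0=no input read; q1=started with x; q2=started with y (dead)
All strings over {x,y} starting with x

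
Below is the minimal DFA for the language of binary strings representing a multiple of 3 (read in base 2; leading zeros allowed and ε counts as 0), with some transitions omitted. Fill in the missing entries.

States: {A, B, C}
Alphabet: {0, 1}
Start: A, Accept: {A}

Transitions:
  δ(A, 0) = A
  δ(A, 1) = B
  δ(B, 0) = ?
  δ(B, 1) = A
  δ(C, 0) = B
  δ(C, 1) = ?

From the language and accept set, identify what each state tracks — A: value ≡ 0 (mod 3); B: value ≡ 1 (mod 3); C: value ≡ 2 (mod 3).
Each missing δ(q, a) is the state matching the new tracked value after reading a.
δ(B, 0) = C; δ(C, 1) = C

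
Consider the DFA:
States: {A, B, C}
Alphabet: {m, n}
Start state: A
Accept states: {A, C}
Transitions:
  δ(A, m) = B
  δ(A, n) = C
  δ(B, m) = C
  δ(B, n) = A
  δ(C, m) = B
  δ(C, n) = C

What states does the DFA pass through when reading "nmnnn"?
read 'n': A → C
  read 'm': C → B
  read 'n': B → A
  read 'n': A → C
  read 'n': C → C
A -> C -> B -> A -> C -> C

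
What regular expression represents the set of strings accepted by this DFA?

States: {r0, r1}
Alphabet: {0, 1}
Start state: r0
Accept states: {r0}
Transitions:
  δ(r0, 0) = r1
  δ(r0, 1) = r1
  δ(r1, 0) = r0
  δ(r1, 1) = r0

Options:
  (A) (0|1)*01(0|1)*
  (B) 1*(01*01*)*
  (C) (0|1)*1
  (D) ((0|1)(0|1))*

Check each option against the DFA on short strings; one disagreement eliminates an option:
  (A) (0|1)*01(0|1)*: on ε the DFA stays in r0 and accepts (r0 ∈ Accept), but the regex does not match it → eliminate
  (B) 1*(01*01*)*: on '1' the DFA goes r0 → r1 and rejects (r1 ∉ Accept), but the regex matches it → eliminate
  (C) (0|1)*1: on ε the DFA stays in r0 and accepts (r0 ∈ Accept), but the regex does not match it → eliminate
  (D) ((0|1)(0|1))*: agrees with the DFA on every string of length ≤ 6
Only (D) is consistent with the DFA.
(D) ((0|1)(0|1))*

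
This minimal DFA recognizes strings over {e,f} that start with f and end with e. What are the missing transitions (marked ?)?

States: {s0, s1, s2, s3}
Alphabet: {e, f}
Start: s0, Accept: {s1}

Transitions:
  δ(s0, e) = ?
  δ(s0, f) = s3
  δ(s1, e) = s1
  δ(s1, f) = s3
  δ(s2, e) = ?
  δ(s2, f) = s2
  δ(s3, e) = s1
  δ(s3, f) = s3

From the language and accept set, identify what each state tracks — s0: no input read; s1: started with f, last symbol e; s2: started with e (dead); s3: started with f, last symbol f.
Each missing δ(q, a) is the state matching the new tracked value after reading a.
δ(s0, e) = s2; δ(s2, e) = s2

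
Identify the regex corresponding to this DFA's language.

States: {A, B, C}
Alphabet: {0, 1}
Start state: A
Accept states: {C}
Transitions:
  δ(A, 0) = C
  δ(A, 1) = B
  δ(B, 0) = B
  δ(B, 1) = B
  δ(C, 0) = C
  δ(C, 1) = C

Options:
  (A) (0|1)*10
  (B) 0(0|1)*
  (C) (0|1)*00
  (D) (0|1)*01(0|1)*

Check each option against the DFA on short strings; one disagreement eliminates an option:
  (A) (0|1)*10: on '0' the DFA goes A → C and accepts (C ∈ Accept), but the regex does not match it → eliminate
  (B) 0(0|1)*: agrees with the DFA on every string of length ≤ 6
  (C) (0|1)*00: on '0' the DFA goes A → C and accepts (C ∈ Accept), but the regex does not match it → eliminate
  (D) (0|1)*01(0|1)*: on '0' the DFA goes A → C and accepts (C ∈ Accept), but the regex does not match it → eliminate
Only (B) is consistent with the DFA.
(B) 0(0|1)*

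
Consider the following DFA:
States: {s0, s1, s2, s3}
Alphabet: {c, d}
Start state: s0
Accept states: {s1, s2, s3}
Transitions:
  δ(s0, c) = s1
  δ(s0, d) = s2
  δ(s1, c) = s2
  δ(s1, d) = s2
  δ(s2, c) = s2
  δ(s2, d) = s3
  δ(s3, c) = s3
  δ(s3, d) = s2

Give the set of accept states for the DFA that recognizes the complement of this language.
Complement accept states = All states \ Original accept states
= {s0, s1, s2, s3} \ {s1, s2, s3}
{s0}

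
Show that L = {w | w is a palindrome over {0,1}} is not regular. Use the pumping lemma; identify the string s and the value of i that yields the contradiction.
Assume L is regular with pumping length p. Idea: pumping the leading 0-block breaks the symmetry.
Choose s = 0^p 1 0^p (a palindrome of length 2p+1 ≥ p). By the pumping lemma, s = xyz with |xy| ≤ p, |y| > 0, so y = 0^k with k > 0 (xy lies entirely in the first 0^p). Then xy²z = 0^(p+k) 1 0^p, which is not a palindrome since p+k ≠ p.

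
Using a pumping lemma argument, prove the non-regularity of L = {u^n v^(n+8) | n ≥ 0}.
Assume L is regular with pumping length p. Idea: pumping the u-block breaks the fixed offset of 8.
Choose s = u^p v^(p+8) ∈ L. By the pumping lemma, s = xyz with |xy| ≤ p, |y| > 0, so y = u^k with k ≥ 1. Then xy²z = u^(p+k) v^(p+8). For this to be in L we would need p+8 = (p+k)+8, i.e. k = 0, contradicting k ≥ 1. So xy²z ∉ L.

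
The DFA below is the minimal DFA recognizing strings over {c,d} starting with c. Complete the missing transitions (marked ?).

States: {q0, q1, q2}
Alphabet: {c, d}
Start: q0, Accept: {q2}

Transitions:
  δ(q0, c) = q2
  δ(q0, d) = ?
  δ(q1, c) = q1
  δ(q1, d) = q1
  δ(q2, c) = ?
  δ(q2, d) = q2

From the language and accept set, identify what each state tracks — q0: no input read; q1: started with d (dead); q2: started with c.
Each missing δ(q, a) is the state matching the new tracked value after reading a.
δ(q0, d) = q1; δ(q2, c) = q2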